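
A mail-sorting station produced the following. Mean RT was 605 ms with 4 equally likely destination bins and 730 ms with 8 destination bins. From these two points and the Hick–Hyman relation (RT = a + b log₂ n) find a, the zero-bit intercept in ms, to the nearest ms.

355 ms

b = (RT₂ − RT₁)/(log₂ n₂ − log₂ n₁) = (730 − 605)/(3 − 2) = 125 ms/bit.
Intercept: a = 605 − 125·log₂(4) = 355.000 ms.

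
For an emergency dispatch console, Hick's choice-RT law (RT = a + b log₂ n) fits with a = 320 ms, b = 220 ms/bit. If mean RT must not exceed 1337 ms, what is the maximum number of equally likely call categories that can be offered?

24

Information budget: (1337 − 320)/220 = 4.6227 bits, so n ≤ 2^4.6227 = 24.637 → at most 24.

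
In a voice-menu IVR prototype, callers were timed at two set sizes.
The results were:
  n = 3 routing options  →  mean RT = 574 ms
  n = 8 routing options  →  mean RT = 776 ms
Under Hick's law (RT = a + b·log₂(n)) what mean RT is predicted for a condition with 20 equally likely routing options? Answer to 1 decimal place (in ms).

964.7 ms

Solve the two-equation system in a and b:
  b = (776 − 574) / (log₂ 8 − log₂ 3) = 202 / (3 − 1.5850) = 142.752 ms/bit
  a = 574 − 142.752 × 1.5850 = 347.743 ms
Then RT(20) = 347.743 + 142.752 × log₂ 20 = 347.743 + 142.752 × 4.3219 ≈ 964.708 ms.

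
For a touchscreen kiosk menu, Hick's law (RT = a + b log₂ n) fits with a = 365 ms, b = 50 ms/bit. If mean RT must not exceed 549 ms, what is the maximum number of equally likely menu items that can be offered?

Set 365 + 50·log₂ n ≤ 549 → log₂ n ≤ (549 − 365)/50 = 3.6800.
So n ≤ 2^3.6800 = 12.817; the largest integer n is 12.

12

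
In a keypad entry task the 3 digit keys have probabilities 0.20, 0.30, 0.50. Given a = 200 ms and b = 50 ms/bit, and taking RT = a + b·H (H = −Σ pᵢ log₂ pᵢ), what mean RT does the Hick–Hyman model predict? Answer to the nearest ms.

274 ms

H = 0.20·log₂(1/0.20) + 0.30·log₂(1/0.30) + 0.50·log₂(1/0.50) = 1.4855 bits.
RT = 200 + 50 × 1.4855 = 274.27 ms.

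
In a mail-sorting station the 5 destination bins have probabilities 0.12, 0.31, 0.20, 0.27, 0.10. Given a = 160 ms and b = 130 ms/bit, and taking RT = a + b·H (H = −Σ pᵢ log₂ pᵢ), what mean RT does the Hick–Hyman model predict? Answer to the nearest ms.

446 ms

H = 0.12·log₂(1/0.12) + 0.31·log₂(1/0.31) + 0.20·log₂(1/0.20) + 0.27·log₂(1/0.27) + 0.10·log₂(1/0.10) = 2.1975 bits.
RT = 160 + 130 × 2.1975 = 445.67 ms.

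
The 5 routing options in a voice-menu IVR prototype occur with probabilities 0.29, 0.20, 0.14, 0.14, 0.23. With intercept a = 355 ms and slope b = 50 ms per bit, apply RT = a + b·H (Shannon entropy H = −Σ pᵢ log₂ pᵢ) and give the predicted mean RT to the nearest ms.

Entropy contributions −pᵢ log₂ pᵢ: 0.5179, 0.4644, 0.3971, 0.3971, 0.4877; sum H = 2.2642 bits.
RT = a + bH = 355 + 50·2.2642 = 468.21 ms.

468 ms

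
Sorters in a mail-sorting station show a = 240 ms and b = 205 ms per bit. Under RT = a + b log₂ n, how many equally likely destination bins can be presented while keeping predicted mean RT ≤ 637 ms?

205·log₂ n ≤ 637 − 240 = 397, giving log₂ n ≤ 1.9366 and n ≤ 3.828. The largest whole number is 3.

3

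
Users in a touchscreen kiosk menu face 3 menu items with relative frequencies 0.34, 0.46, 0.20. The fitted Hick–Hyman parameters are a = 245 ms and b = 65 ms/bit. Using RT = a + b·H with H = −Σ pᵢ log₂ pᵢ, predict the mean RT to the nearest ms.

Entropy contributions −pᵢ log₂ pᵢ: 0.5292, 0.5153, 0.4644; sum H = 1.5089 bits.
RT = a + bH = 245 + 65·1.5089 = 343.08 ms.

343 ms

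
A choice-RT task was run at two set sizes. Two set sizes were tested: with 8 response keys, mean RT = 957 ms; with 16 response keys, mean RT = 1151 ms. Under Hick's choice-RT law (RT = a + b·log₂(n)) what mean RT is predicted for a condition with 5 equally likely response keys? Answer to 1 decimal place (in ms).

825.5 ms

With log₂ n on the abscissa the relation is linear; from the two conditions:
  b = (1151 − 957) / (log₂ 16 − log₂ 8) = 194 / (4 − 3) = 194.000 ms/bit
  a = 957 − 194.000 × 3 = 375.000 ms
Then RT(5) = 375.000 + 194.000 × log₂ 5 = 375.000 + 194.000 × 2.3219 ≈ 825.454 ms.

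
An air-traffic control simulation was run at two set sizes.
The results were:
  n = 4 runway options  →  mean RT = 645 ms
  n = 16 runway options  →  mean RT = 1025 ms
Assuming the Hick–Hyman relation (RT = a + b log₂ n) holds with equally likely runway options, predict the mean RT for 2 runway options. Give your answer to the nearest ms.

RT is linear in log₂ n, so two points fix the line:
  b = (1025 − 645) / (log₂ 16 − log₂ 4) = 380 / (4 − 2) = 190 ms/bit
  a = 645 − 190 × 2 = 265 ms
Then RT(2) = 265 + 190 × log₂ 2 = 265 + 190 × 1 ≈ 455.000 ms.

455 ms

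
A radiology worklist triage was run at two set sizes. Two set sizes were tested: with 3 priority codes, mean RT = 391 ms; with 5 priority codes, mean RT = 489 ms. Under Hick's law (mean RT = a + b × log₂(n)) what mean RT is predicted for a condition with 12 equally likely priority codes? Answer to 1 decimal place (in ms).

With log₂ n on the abscissa the relation is linear; from the two conditions:
  b = (489 − 391) / (log₂ 5 − log₂ 3) = 98 / (2.3219 − 1.5850) = 132.978 ms/bit
  a = 391 − 132.978 × 1.5850 = 180.235 ms
Then RT(12) = 180.235 + 132.978 × log₂ 12 = 180.235 + 132.978 × 3.5850 ≈ 656.955 ms.

657.0 ms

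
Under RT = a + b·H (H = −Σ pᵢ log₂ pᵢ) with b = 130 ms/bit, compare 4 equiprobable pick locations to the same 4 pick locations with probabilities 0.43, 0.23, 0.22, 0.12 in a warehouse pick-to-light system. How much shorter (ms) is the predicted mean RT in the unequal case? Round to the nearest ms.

18 ms

The RT saving is b·ΔH. Equiprobable H₀ = log₂(4) = 2.0000 bits; with the given probabilities H = 1.8589 bits.
b·(H₀ − H) = 130 × (2.0000 − 1.8589) = 18.35 ms.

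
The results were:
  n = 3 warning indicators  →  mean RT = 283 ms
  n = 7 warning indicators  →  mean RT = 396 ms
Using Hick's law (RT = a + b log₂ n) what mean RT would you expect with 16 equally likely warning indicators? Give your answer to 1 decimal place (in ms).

Fit slope and intercept:
  b = (396 − 283) / (log₂ 7 − log₂ 3) = 113 / (2.8074 − 1.5850) = 92.442 ms/bit
  a = 283 − 92.442 × 1.5850 = 136.483 ms
Then RT(16) = 136.483 + 92.442 × log₂ 16 = 136.483 + 92.442 × 4 ≈ 506.250 ms.

506.3 ms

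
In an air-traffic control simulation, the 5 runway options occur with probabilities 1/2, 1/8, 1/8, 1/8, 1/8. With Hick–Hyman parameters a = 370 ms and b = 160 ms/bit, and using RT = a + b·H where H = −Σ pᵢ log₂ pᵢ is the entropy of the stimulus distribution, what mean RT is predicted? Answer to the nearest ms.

Each term −pᵢ log₂ pᵢ: 0.5·1 + 0.125·3 + 0.125·3 + 0.125·3 + 0.125·3; summed, H = 2.000 bits.
Mean RT = a + bH = 370 + 160·2.000 = 690.00 ms.

690 ms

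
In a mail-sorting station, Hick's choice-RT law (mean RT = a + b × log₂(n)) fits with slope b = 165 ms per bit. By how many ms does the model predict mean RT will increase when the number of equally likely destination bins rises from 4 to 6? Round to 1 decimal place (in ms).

ΔRT = (a + b log₂ n₂) − (a + b log₂ n₁) = b·(log₂ n₂ − log₂ n₁).
log₂(6) − log₂(4) = 2.5850 − 2 = 0.5850.
ΔRT = 165 × 0.5850 = 96.519 ms.

96.5 ms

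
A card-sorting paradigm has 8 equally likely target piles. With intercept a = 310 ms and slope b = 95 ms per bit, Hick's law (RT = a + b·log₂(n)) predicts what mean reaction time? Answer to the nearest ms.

595 ms

log₂(8) = 3 bits, so RT = 310 + 95 × 3 ≈ 595.000 ms.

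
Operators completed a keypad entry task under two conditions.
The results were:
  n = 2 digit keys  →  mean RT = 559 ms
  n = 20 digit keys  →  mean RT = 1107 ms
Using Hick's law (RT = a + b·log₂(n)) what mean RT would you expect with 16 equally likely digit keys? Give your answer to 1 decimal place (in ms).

1053.9 ms

Fit slope and intercept:
  b = (1107 − 559) / (log₂ 20 − log₂ 2) = 548 / (4.3219 − 1) = 164.964 ms/bit
  a = 559 − 164.964 × 1 = 394.036 ms
Then RT(16) = 394.036 + 164.964 × log₂ 16 = 394.036 + 164.964 × 4 ≈ 1053.893 ms.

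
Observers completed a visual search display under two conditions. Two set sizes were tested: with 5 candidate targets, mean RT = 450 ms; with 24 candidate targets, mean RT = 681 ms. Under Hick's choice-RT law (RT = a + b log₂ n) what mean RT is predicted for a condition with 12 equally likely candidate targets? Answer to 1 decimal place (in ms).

Fit slope and intercept:
  b = (681 − 450) / (log₂ 24 − log₂ 5) = 231 / (4.5850 − 2.3219) = 102.075 ms/bit
  a = 450 − 102.075 × 2.3219 = 212.988 ms
Then RT(12) = 212.988 + 102.075 × log₂ 12 = 212.988 + 102.075 × 3.5850 ≈ 578.925 ms.

578.9 ms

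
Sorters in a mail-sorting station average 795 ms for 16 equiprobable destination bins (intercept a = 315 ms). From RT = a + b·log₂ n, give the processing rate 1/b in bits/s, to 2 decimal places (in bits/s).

8.33 bits/s

Choice component = 795 − 315 = 480 ms over log₂(16) = 4 bits.
b = 480 / 4 = 120.000 ms/bit, so 1/b = 8.333 bits/s.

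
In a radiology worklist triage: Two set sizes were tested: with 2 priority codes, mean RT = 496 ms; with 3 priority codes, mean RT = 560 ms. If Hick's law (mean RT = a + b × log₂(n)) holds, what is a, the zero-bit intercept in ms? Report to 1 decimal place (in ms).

386.6 ms

b = (RT₂ − RT₁)/(log₂ n₂ − log₂ n₁) = (560 − 496)/(1.5850 − 1) = 109.409 ms/bit.
a = RT₁ − b·log₂ n₁ = 496 − 109.409 × 1 = 386.591 ms.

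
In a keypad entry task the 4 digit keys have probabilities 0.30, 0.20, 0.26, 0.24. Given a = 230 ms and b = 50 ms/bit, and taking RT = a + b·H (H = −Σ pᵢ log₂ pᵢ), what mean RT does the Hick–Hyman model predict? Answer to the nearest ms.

H = 0.30·log₂(1/0.30) + 0.20·log₂(1/0.20) + 0.26·log₂(1/0.26) + 0.24·log₂(1/0.24) = 1.9849 bits.
RT = 230 + 50 × 1.9849 = 329.24 ms.

329 ms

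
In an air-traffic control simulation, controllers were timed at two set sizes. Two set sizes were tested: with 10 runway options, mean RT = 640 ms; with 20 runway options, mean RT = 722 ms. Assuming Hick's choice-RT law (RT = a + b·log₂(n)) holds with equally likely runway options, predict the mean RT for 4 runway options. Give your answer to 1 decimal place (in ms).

With log₂ n on the abscissa the relation is linear; from the two conditions:
  b = (722 − 640) / (log₂ 20 − log₂ 10) = 82 / (4.3219 − 3.3219) = 82.000 ms/bit
  a = 640 − 82.000 × 3.3219 = 367.602 ms
Then RT(4) = 367.602 + 82.000 × log₂ 4 = 367.602 + 82.000 × 2 ≈ 531.602 ms.

531.6 ms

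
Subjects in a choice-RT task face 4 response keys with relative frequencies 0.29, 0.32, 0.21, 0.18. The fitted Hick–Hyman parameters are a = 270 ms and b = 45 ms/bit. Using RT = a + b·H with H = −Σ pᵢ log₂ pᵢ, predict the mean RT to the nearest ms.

358 ms

Entropy contributions −pᵢ log₂ pᵢ: 0.5179, 0.5260, 0.4728, 0.4453; sum H = 1.9621 bits.
RT = a + bH = 270 + 45·1.9621 = 358.29 ms.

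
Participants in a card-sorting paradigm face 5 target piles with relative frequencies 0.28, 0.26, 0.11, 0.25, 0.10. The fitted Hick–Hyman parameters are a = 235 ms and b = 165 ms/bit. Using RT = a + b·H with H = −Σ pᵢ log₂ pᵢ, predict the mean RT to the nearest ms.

Entropy contributions −pᵢ log₂ pᵢ: 0.5142, 0.5053, 0.3503, 0.5000, 0.3322; sum H = 2.2020 bits.
RT = a + bH = 235 + 165·2.2020 = 598.33 ms.

598 ms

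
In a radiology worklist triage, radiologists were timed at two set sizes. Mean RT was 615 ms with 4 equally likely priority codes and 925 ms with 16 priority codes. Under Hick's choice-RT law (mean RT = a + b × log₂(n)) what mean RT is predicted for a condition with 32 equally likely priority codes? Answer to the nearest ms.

1080 ms

With log₂ n on the abscissa the relation is linear; from the two conditions:
  b = (925 − 615) / (log₂ 16 − log₂ 4) = 310 / (4 − 2) = 155 ms/bit
  a = 615 − 155 × 2 = 305 ms
Then RT(32) = 305 + 155 × log₂ 32 = 305 + 155 × 5 ≈ 1080.000 ms.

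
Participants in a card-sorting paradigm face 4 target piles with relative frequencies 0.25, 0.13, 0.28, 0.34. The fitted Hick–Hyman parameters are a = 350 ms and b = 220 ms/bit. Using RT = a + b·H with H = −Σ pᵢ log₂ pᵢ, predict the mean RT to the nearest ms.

774 ms

Entropy contributions −pᵢ log₂ pᵢ: 0.5000, 0.3826, 0.5142, 0.5292; sum H = 1.9260 bits.
RT = a + bH = 350 + 220·1.9260 = 773.73 ms.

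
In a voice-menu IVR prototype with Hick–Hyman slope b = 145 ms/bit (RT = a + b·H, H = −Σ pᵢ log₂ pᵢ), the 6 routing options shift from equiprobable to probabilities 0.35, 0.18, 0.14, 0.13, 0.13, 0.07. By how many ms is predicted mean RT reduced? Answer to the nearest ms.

Equiprobable entropy H₀ = log₂ 6 = 2.5850 bits.
Skewed entropy H = −Σ pᵢ log₂ pᵢ = 2.4064 bits.
ΔRT = b·(H₀ − H) = 145 × 0.1786 = 25.90 ms.

26 ms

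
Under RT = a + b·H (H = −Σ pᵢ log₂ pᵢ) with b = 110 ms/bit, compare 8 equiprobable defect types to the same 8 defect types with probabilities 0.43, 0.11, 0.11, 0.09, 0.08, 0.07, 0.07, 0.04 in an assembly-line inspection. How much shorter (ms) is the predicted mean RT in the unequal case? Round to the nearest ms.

49 ms

Equiprobable entropy H₀ = log₂ 8 = 3.0000 bits.
Skewed entropy H = −Σ pᵢ log₂ pᵢ = 2.5512 bits.
ΔRT = b·(H₀ − H) = 110 × 0.4488 = 49.37 ms.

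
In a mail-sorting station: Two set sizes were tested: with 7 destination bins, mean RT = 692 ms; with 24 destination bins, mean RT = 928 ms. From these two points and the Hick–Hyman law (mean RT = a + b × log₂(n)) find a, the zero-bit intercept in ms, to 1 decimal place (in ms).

The slope on a log₂ axis is (928 − 692) / (4.5850 − 2.8074) = 132.763 ms/bit.
Intercept: a = 692 − 132.763·log₂(7) = 319.288 ms.

319.3 ms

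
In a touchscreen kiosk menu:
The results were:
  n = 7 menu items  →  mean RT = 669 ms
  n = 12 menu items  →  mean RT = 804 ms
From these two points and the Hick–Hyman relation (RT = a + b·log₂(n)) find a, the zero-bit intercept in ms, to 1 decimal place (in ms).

181.6 ms

Slope: b = (804 − 669) / (log₂ 12 − log₂ 7) = 135/0.7776 = 173.609 ms/bit.
a = RT₁ − b·log₂ n₁ = 669 − 173.609 × 2.8074 = 181.617 ms.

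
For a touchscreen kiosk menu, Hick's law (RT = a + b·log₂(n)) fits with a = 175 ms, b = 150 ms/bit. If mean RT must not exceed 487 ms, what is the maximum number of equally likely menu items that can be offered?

150·log₂ n ≤ 487 − 175 = 312, giving log₂ n ≤ 2.0800 and n ≤ 4.228. The largest whole number is 4.

4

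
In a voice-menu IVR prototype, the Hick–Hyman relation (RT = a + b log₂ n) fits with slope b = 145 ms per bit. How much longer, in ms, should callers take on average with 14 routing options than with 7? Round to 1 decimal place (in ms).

145.0 ms

ΔRT = (a + b log₂ n₂) − (a + b log₂ n₁) = b·(log₂ n₂ − log₂ n₁).
log₂(14) − log₂(7) = log₂(14/7) = log₂(2) = 1.
ΔRT = 145 × 1.0000 = 145.000 ms.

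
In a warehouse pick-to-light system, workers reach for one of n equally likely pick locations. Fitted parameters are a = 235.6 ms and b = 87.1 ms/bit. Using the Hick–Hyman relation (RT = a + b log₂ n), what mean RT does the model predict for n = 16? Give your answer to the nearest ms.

log₂(16) = 4 bits, so RT = 235.6 + 87.1 × 4 ≈ 584.000 ms.

584 ms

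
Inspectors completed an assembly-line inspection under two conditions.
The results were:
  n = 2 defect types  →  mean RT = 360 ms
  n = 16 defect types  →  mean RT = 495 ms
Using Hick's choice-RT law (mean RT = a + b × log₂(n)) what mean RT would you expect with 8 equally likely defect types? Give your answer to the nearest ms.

Solve the two-equation system in a and b:
  b = (495 − 360) / (log₂ 16 − log₂ 2) = 135 / (4 − 1) = 45 ms/bit
  a = 360 − 45 × 1 = 315 ms
Then RT(8) = 315 + 45 × log₂ 8 = 315 + 45 × 3 ≈ 450.000 ms.

450 ms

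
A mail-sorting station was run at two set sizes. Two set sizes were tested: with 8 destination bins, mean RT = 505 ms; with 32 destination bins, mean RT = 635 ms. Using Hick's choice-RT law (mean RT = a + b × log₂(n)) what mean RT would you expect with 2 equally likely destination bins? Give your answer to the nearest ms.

375 ms

Fit slope and intercept:
  b = (635 − 505) / (log₂ 32 − log₂ 8) = 130 / (5 − 3) = 65 ms/bit
  a = 505 − 65 × 3 = 310 ms
Then RT(2) = 310 + 65 × log₂ 2 = 310 + 65 × 1 ≈ 375.000 ms.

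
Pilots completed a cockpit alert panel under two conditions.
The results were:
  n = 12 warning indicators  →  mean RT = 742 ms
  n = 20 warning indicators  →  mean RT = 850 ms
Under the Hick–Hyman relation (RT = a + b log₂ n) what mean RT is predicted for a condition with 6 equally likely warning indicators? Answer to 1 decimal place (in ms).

595.5 ms

With log₂ n on the abscissa the relation is linear; from the two conditions:
  b = (850 − 742) / (log₂ 20 − log₂ 12) = 108 / (4.3219 − 3.5850) = 146.547 ms/bit
  a = 742 − 146.547 × 3.5850 = 216.635 ms
Then RT(6) = 216.635 + 146.547 × log₂ 6 = 216.635 + 146.547 × 2.5850 ≈ 595.453 ms.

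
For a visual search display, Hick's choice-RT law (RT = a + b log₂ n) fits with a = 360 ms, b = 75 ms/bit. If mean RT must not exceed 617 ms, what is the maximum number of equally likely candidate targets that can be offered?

10

Information budget: (617 − 360)/75 = 3.4267 bits, so n ≤ 2^3.4267 = 10.753 → at most 10.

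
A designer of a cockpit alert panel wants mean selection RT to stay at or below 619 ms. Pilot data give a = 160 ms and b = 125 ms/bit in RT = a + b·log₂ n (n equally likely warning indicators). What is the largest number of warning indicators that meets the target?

Information budget: (619 − 160)/125 = 3.6720 bits, so n ≤ 2^3.6720 = 12.746 → at most 12.

12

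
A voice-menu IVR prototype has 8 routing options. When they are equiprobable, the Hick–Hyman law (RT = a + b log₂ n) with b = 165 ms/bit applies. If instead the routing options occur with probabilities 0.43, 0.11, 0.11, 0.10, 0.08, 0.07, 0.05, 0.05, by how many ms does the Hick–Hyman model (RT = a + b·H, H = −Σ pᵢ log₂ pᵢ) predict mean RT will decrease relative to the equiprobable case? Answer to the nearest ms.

The RT saving is b·ΔH. Equiprobable H₀ = log₂(8) = 3.0000 bits; with the given probabilities H = 2.5486 bits.
b·(H₀ − H) = 165 × (3.0000 − 2.5486) = 74.48 ms.

74 ms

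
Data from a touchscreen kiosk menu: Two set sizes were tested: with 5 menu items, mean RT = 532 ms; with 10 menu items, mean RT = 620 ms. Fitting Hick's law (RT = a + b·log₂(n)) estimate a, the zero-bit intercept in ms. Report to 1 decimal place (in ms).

327.7 ms

Slope: b = (620 − 532) / (log₂ 10 − log₂ 5) = 88/1.0000 = 88.000 ms/bit.
Intercept: a = 532 − 88.000·log₂(5) = 327.670 ms.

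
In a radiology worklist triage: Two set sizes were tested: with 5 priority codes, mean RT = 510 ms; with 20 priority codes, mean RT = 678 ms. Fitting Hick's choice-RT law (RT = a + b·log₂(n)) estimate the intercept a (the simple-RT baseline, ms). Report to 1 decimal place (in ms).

315.0 ms

The slope on a log₂ axis is (678 − 510) / (4.3219 − 2.3219) = 84.000 ms/bit.
Intercept: a = 510 − 84.000·log₂(5) = 314.958 ms.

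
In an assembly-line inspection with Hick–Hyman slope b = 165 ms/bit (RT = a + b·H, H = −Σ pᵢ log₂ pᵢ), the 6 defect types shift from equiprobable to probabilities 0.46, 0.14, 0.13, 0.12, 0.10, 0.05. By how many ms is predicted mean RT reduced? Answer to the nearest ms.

The RT saving is b·ΔH. Equiprobable H₀ = log₂(6) = 2.5850 bits; with the given probabilities H = 2.2104 bits.
b·(H₀ − H) = 165 × (2.5850 − 2.2104) = 61.80 ms.

62 ms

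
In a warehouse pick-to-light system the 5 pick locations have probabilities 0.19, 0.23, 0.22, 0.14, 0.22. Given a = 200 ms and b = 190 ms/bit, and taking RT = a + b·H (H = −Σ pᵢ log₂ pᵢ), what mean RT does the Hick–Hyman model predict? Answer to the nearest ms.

H = 0.19·log₂(1/0.19) + 0.23·log₂(1/0.23) + 0.22·log₂(1/0.22) + 0.14·log₂(1/0.14) + 0.22·log₂(1/0.22) = 2.3012 bits.
RT = 200 + 190 × 2.3012 = 637.22 ms.

637 ms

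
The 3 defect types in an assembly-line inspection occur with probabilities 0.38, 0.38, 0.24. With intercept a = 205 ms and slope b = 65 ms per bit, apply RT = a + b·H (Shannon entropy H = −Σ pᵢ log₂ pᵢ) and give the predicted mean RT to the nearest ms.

Entropy contributions −pᵢ log₂ pᵢ: 0.5305, 0.5305, 0.4941; sum H = 1.5550 bits.
RT = a + bH = 205 + 65·1.5550 = 306.08 ms.

306 ms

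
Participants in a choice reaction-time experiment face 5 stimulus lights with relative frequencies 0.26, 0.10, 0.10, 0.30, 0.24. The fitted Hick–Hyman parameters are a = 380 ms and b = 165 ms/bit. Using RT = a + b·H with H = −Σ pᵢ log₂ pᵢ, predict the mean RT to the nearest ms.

Entropy contributions −pᵢ log₂ pᵢ: 0.5053, 0.3322, 0.3322, 0.5211, 0.4941; sum H = 2.1849 bits.
RT = a + bH = 380 + 165·2.1849 = 740.51 ms.

741 ms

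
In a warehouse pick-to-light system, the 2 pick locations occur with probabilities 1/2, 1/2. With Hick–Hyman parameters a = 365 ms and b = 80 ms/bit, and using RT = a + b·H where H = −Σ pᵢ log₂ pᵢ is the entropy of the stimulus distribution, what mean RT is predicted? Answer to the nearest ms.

H = −Σ pᵢ log₂ pᵢ = 0.5·1 + 0.5·1 = 1.000 bits.
RT = 365 + 80 × 1.000 = 445.00 ms.

445 ms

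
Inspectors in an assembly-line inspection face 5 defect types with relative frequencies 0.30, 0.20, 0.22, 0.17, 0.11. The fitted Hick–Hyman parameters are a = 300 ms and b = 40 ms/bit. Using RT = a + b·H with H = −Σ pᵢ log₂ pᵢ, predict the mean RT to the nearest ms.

Entropy contributions −pᵢ log₂ pᵢ: 0.5211, 0.4644, 0.4806, 0.4346, 0.3503; sum H = 2.2509 bits.
RT = a + bH = 300 + 40·2.2509 = 390.04 ms.

390 ms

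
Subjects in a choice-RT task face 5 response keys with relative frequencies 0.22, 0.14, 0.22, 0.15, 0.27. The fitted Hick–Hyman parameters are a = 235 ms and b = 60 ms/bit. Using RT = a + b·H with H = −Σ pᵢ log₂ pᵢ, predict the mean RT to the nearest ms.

Entropy contributions −pᵢ log₂ pᵢ: 0.4806, 0.3971, 0.4806, 0.4105, 0.5100; sum H = 2.2788 bits.
RT = a + bH = 235 + 60·2.2788 = 371.73 ms.

372 ms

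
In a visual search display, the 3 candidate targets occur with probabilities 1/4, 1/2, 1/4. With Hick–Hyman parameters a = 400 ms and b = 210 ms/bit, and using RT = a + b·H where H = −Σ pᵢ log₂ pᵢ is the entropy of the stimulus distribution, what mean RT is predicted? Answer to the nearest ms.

H = −Σ pᵢ log₂ pᵢ = 0.25·2 + 0.5·1 + 0.25·2 = 1.500 bits.
RT = 400 + 210 × 1.500 = 715.00 ms.

715 ms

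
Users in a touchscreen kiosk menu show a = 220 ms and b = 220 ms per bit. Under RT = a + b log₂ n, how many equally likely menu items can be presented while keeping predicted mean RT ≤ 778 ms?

Set 220 + 220·log₂ n ≤ 778 → log₂ n ≤ (778 − 220)/220 = 2.5364.
So n ≤ 2^2.5364 = 5.801; the largest integer n is 5.

5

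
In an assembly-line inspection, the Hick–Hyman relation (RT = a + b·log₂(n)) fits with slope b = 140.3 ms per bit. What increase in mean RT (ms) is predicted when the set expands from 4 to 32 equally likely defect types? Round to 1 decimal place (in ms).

Only the slope matters, since a is common to both: ΔRT = b·log₂(n₂/n₁).
log₂(32) − log₂(4) = log₂(32/4) = log₂(8) = 3.
ΔRT = 140.3 × 3.0000 = 420.900 ms.

420.9 ms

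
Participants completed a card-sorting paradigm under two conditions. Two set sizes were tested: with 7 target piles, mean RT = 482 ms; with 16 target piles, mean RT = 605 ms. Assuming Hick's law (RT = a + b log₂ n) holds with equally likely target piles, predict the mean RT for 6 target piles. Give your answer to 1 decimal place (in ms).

459.1 ms

Solve the two-equation system in a and b:
  b = (605 − 482) / (log₂ 16 − log₂ 7) = 123 / (4 − 2.8074) = 103.132 ms/bit
  a = 482 − 103.132 × 2.8074 = 192.472 ms
Then RT(6) = 192.472 + 103.132 × log₂ 6 = 192.472 + 103.132 × 2.5850 ≈ 459.064 ms.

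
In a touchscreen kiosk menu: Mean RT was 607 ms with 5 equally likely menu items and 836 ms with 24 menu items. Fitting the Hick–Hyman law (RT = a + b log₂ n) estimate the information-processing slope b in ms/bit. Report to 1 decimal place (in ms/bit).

101.2 ms/bit

Slope: b = (836 − 607) / (log₂ 24 − log₂ 5) = 229/2.2630 = 101.192 ms/bit.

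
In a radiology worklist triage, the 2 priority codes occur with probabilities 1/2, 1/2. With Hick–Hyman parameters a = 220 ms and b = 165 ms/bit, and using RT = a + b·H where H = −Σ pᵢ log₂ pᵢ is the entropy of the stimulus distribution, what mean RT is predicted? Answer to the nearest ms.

H = −Σ pᵢ log₂ pᵢ = 0.5·1 + 0.5·1 = 1.000 bits.
RT = 220 + 165 × 1.000 = 385.00 ms.

385 ms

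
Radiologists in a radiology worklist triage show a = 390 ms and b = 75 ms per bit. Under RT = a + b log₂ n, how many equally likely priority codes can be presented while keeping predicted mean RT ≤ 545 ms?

Set 390 + 75·log₂ n ≤ 545 → log₂ n ≤ (545 − 390)/75 = 2.0667.
So n ≤ 2^2.0667 = 4.189; the largest integer n is 4.

4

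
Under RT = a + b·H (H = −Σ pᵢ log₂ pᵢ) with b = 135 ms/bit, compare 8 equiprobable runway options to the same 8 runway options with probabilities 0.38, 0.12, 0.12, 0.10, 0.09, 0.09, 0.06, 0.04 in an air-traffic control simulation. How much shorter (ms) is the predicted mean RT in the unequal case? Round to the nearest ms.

47 ms

The RT saving is b·ΔH. Equiprobable H₀ = log₂(8) = 3.0000 bits; with the given probabilities H = 2.6514 bits.
b·(H₀ − H) = 135 × (3.0000 − 2.6514) = 47.06 ms.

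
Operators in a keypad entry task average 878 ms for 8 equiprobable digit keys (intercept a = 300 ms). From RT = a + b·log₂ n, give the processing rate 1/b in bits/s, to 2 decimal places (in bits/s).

Choice component = 878 − 300 = 578 ms over log₂(8) = 3 bits.
b = 578 / 3 = 192.667 ms/bit, so 1/b = 5.190 bits/s.

5.19 bits/s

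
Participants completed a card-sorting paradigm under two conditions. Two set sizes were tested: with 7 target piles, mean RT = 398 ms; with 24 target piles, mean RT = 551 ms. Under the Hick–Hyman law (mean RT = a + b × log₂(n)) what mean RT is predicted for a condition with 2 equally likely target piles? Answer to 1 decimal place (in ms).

With log₂ n on the abscissa the relation is linear; from the two conditions:
  b = (551 − 398) / (log₂ 24 − log₂ 7) = 153 / (4.5850 − 2.8074) = 86.071 ms/bit
  a = 398 − 86.071 × 2.8074 = 156.369 ms
Then RT(2) = 156.369 + 86.071 × log₂ 2 = 156.369 + 86.071 × 1 ≈ 242.440 ms.

242.4 ms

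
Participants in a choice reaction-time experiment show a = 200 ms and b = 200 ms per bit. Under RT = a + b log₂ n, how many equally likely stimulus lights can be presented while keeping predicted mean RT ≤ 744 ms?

200·log₂ n ≤ 744 − 200 = 544, giving log₂ n ≤ 2.7200 and n ≤ 6.589. The largest whole number is 6.

6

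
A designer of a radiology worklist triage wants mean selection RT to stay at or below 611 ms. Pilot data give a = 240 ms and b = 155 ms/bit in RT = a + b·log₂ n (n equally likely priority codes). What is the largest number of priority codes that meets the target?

5

Information budget: (611 − 240)/155 = 2.3935 bits, so n ≤ 2^2.3935 = 5.254 → at most 5.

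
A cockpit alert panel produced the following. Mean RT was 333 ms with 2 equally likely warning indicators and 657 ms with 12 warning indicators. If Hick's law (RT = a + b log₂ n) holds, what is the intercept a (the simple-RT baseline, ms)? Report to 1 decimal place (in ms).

b = (RT₂ − RT₁)/(log₂ n₂ − log₂ n₁) = (657 − 333)/(3.5850 − 1) = 125.340 ms/bit.
a = RT₁ − b·log₂ n₁ = 333 − 125.340 × 1 = 207.660 ms.

207.7 ms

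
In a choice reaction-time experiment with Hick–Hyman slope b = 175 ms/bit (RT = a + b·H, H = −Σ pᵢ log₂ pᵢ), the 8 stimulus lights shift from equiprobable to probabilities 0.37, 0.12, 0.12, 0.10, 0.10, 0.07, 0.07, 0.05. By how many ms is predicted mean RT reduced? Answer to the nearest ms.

The RT saving is b·ΔH. Equiprobable H₀ = log₂(8) = 3.0000 bits; with the given probabilities H = 2.6825 bits.
b·(H₀ − H) = 175 × (3.0000 − 2.6825) = 55.57 ms.

56 ms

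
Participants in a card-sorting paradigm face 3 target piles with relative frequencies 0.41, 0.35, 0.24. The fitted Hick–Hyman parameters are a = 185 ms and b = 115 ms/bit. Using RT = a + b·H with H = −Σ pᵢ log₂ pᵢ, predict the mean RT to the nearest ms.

363 ms

Entropy contributions −pᵢ log₂ pᵢ: 0.5274, 0.5301, 0.4941; sum H = 1.5516 bits.
RT = a + bH = 185 + 115·1.5516 = 363.44 ms.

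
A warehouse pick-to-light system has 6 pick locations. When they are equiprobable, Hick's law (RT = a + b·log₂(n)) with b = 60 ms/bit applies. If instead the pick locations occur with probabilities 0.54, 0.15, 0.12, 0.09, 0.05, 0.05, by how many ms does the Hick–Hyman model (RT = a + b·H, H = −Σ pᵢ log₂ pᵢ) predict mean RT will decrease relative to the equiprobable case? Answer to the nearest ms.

The RT saving is b·ΔH. Equiprobable H₀ = log₂(6) = 2.5850 bits; with the given probabilities H = 2.0025 bits.
b·(H₀ − H) = 60 × (2.5850 − 2.0025) = 34.95 ms.

35 ms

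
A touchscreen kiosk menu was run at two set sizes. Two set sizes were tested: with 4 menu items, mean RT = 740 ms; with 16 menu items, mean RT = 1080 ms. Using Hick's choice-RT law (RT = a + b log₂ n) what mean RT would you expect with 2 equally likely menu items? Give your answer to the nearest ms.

RT is linear in log₂ n, so two points fix the line:
  b = (1080 − 740) / (log₂ 16 − log₂ 4) = 340 / (4 − 2) = 170 ms/bit
  a = 740 − 170 × 2 = 400 ms
Then RT(2) = 400 + 170 × log₂ 2 = 400 + 170 × 1 ≈ 570.000 ms.

570 ms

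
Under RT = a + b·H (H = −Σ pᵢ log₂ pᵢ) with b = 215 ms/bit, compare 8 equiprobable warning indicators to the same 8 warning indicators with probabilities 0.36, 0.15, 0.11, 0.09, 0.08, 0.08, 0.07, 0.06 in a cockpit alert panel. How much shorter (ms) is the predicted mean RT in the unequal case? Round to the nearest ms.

65 ms

Equiprobable entropy H₀ = log₂ 8 = 3.0000 bits.
Skewed entropy H = −Σ pᵢ log₂ pᵢ = 2.6992 bits.
ΔRT = b·(H₀ − H) = 215 × 0.3008 = 64.67 ms.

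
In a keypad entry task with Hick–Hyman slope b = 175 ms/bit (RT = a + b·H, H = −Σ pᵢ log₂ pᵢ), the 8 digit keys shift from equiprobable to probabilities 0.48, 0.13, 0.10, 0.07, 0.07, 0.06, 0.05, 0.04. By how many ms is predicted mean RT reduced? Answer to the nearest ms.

104 ms

The RT saving is b·ΔH. Equiprobable H₀ = log₂(8) = 3.0000 bits; with the given probabilities H = 2.4056 bits.
b·(H₀ − H) = 175 × (3.0000 − 2.4056) = 104.02 ms.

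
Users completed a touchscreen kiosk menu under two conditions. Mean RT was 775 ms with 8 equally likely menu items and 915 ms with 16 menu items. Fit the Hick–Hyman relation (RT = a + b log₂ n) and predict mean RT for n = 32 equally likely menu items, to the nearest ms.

1055 ms

RT is linear in log₂ n, so two points fix the line:
  b = (915 − 775) / (log₂ 16 − log₂ 8) = 140 / (4 − 3) = 140 ms/bit
  a = 775 − 140 × 3 = 355 ms
Then RT(32) = 355 + 140 × log₂ 32 = 355 + 140 × 5 ≈ 1055.000 ms.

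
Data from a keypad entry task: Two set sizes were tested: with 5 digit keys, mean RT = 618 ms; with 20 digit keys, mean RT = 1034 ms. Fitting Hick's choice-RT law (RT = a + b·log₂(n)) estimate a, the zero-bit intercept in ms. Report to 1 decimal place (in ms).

The slope on a log₂ axis is (1034 − 618) / (4.3219 − 2.3219) = 208.000 ms/bit.
a = RT₁ − b·log₂ n₁ = 618 − 208.000 × 2.3219 = 135.039 ms.

135.0 ms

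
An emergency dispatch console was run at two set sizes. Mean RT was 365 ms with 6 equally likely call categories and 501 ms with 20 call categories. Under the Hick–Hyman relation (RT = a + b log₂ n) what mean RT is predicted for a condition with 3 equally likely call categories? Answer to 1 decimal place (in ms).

With log₂ n on the abscissa the relation is linear; from the two conditions:
  b = (501 − 365) / (log₂ 20 − log₂ 6) = 136 / (4.3219 − 2.5850) = 78.297 ms/bit
  a = 365 − 78.297 × 2.5850 = 162.604 ms
Then RT(3) = 162.604 + 78.297 × log₂ 3 = 162.604 + 78.297 × 1.5850 ≈ 286.703 ms.

286.7 ms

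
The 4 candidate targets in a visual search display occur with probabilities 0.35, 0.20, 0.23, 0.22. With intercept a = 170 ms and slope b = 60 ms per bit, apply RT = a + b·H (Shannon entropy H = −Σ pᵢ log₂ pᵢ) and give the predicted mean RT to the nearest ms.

288 ms

H = 0.35·log₂(1/0.35) + 0.20·log₂(1/0.20) + 0.23·log₂(1/0.23) + 0.22·log₂(1/0.22) = 1.9627 bits.
RT = 170 + 60 × 1.9627 = 287.76 ms.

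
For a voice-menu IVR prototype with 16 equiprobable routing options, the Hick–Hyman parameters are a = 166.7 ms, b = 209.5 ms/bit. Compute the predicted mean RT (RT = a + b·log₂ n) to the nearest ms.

log₂(16) = 4 bits, so RT = 166.7 + 209.5 × 4 ≈ 1004.700 ms.

1005 ms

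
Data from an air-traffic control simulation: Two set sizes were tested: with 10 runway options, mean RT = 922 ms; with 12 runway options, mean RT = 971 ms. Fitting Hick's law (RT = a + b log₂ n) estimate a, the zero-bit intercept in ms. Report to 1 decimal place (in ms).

The slope on a log₂ axis is (971 − 922) / (3.5850 − 3.3219) = 186.287 ms/bit.
Intercept: a = 922 − 186.287·log₂(10) = 303.167 ms.

303.2 ms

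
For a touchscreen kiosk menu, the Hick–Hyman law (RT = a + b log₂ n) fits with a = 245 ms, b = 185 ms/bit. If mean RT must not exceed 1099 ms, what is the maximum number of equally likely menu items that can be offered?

Set 245 + 185·log₂ n ≤ 1099 → log₂ n ≤ (1099 − 245)/185 = 4.6162.
So n ≤ 2^4.6162 = 24.526; the largest integer n is 24.

24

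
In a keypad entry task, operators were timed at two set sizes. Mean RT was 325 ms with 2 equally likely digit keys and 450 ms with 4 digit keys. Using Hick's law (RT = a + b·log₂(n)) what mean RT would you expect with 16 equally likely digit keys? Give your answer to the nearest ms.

RT is linear in log₂ n, so two points fix the line:
  b = (450 − 325) / (log₂ 4 − log₂ 2) = 125 / (2 − 1) = 125 ms/bit
  a = 325 − 125 × 1 = 200 ms
Then RT(16) = 200 + 125 × log₂ 16 = 200 + 125 × 4 ≈ 700.000 ms.

700 ms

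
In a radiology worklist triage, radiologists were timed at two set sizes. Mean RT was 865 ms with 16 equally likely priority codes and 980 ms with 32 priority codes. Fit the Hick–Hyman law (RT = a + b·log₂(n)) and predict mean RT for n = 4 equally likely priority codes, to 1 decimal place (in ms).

635.0 ms

RT is linear in log₂ n, so two points fix the line:
  b = (980 − 865) / (log₂ 32 − log₂ 16) = 115 / (5 − 4) = 115.000 ms/bit
  a = 865 − 115.000 × 4 = 405.000 ms
Then RT(4) = 405.000 + 115.000 × log₂ 4 = 405.000 + 115.000 × 2 ≈ 635.000 ms.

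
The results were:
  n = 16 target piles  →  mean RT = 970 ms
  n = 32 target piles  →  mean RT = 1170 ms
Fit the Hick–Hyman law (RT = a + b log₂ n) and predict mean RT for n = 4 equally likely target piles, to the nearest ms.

570 ms

Fit slope and intercept:
  b = (1170 − 970) / (log₂ 32 − log₂ 16) = 200 / (5 − 4) = 200 ms/bit
  a = 970 − 200 × 4 = 170 ms
Then RT(4) = 170 + 200 × log₂ 4 = 170 + 200 × 2 ≈ 570.000 ms.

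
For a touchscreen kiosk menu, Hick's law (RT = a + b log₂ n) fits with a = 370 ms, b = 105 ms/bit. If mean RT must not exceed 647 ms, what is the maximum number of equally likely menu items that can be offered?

6

Set 370 + 105·log₂ n ≤ 647 → log₂ n ≤ (647 − 370)/105 = 2.6381.
So n ≤ 2^2.6381 = 6.225; the largest integer n is 6.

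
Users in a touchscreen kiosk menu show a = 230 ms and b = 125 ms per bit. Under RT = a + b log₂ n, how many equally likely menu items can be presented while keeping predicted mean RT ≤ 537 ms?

5

125·log₂ n ≤ 537 − 230 = 307, giving log₂ n ≤ 2.4560 and n ≤ 5.487. The largest whole number is 5.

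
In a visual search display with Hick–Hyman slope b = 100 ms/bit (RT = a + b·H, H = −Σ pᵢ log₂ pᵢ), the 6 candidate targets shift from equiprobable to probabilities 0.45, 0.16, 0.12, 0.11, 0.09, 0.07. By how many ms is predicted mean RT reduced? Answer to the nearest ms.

34 ms

Equiprobable entropy H₀ = log₂ 6 = 2.5850 bits.
Skewed entropy H = −Σ pᵢ log₂ pᵢ = 2.2400 bits.
ΔRT = b·(H₀ − H) = 100 × 0.3450 = 34.50 ms.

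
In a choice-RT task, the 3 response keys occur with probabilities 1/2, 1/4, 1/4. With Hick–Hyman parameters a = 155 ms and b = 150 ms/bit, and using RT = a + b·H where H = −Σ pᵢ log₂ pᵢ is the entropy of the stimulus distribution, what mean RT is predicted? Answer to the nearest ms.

H = −Σ pᵢ log₂ pᵢ = 0.5·1 + 0.25·2 + 0.25·2 = 1.500 bits.
RT = 155 + 150 × 1.500 = 380.00 ms.

380 ms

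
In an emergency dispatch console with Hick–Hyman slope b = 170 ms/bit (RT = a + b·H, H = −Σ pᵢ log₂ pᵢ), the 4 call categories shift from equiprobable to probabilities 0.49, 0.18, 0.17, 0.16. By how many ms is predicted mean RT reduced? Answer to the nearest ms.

33 ms

The RT saving is b·ΔH. Equiprobable H₀ = log₂(4) = 2.0000 bits; with the given probabilities H = 1.8072 bits.
b·(H₀ − H) = 170 × (2.0000 − 1.8072) = 32.78 ms.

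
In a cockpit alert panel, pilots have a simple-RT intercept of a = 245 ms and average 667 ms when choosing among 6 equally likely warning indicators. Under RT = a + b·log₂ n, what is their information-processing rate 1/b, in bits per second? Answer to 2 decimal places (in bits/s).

6.13 bits/s

b = (667 − 245)/log₂ 6 = 422/2.5850 = 163.252 ms per bit = 0.16325 s/bit; the reciprocal is 6.126 bits/s.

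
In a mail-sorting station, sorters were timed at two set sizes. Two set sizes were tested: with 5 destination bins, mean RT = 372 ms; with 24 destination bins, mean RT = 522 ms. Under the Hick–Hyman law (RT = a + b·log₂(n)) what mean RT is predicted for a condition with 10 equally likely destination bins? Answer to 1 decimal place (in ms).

438.3 ms

Solve the two-equation system in a and b:
  b = (522 − 372) / (log₂ 24 − log₂ 5) = 150 / (4.5850 − 2.3219) = 66.283 ms/bit
  a = 372 − 66.283 × 2.3219 = 218.096 ms
Then RT(10) = 218.096 + 66.283 × log₂ 10 = 218.096 + 66.283 × 3.3219 ≈ 438.283 ms.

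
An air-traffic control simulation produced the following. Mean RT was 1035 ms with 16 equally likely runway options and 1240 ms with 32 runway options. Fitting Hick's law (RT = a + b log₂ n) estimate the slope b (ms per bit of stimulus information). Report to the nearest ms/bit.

205 ms/bit

The slope on a log₂ axis is (1240 − 1035) / (5 − 4) = 205 ms/bit.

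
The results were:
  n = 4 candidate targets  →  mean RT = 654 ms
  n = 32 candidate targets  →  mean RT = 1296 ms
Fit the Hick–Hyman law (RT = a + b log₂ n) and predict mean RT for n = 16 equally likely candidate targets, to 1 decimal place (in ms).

With log₂ n on the abscissa the relation is linear; from the two conditions:
  b = (1296 − 654) / (log₂ 32 − log₂ 4) = 642 / (5 − 2) = 214.000 ms/bit
  a = 654 − 214.000 × 2 = 226.000 ms
Then RT(16) = 226.000 + 214.000 × log₂ 16 = 226.000 + 214.000 × 4 ≈ 1082.000 ms.

1082.0 ms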